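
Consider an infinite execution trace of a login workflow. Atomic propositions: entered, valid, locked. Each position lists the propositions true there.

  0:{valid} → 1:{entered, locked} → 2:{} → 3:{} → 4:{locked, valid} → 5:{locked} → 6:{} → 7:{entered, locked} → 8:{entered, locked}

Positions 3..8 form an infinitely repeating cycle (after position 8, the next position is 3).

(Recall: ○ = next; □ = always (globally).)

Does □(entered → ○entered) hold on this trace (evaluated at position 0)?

entered → ○entered must hold at every position from 0 onward. It fails at position 1, so □(entered → ○entered) is false.
Positions where entered holds: 1, 7, 8.
Check ○entered at each: 1→fails, 7→ok, 8→fails.

Violated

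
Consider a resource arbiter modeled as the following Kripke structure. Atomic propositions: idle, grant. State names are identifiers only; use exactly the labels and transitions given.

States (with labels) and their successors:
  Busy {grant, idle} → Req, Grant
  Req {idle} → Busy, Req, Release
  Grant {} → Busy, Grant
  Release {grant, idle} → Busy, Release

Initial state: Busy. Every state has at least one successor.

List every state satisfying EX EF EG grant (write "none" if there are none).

States satisfying EF EG grant: {Busy, Req, Grant, Release}.
States satisfying EX EF EG grant: {Busy, Req, Grant, Release}.

{Busy, Req, Grant, Release}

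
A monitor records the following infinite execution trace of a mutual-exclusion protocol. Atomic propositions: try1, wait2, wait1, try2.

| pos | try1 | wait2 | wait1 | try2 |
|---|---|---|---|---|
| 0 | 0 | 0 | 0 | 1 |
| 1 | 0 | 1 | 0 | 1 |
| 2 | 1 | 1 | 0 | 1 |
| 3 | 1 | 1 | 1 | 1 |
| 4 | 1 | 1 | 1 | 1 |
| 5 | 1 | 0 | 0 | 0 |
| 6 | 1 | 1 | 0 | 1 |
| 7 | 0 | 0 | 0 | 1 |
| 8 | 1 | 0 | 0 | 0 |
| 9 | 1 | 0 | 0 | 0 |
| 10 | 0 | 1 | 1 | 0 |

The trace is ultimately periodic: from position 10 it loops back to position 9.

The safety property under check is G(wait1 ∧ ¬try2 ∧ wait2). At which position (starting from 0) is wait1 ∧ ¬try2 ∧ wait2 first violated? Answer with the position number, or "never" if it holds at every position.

At position 0 the labels are {try2}, so wait1 ∧ ¬try2 ∧ wait2 is false there. This is the first violation.

0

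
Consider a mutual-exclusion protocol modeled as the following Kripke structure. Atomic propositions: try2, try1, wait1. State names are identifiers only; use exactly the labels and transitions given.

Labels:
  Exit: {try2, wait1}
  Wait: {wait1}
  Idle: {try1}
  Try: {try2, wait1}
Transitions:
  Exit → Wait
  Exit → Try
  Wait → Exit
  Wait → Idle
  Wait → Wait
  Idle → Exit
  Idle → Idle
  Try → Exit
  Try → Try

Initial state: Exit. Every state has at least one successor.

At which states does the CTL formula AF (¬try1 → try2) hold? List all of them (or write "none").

States satisfying ¬try1 → try2: {Exit, Idle, Try}.
States satisfying AF (¬try1 → try2): {Exit, Idle, Try}.

{Exit, Idle, Try}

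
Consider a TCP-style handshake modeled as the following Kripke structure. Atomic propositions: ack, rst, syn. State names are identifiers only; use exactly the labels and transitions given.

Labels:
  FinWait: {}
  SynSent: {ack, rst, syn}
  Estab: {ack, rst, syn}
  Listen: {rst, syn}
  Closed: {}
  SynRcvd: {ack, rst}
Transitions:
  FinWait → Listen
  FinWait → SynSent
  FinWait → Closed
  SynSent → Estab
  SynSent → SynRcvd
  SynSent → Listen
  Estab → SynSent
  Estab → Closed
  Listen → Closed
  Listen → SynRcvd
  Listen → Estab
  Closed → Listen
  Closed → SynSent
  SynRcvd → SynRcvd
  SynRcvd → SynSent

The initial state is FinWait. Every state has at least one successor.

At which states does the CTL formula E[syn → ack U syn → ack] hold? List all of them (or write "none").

{FinWait, SynSent, Estab, Closed, SynRcvd}

States satisfying syn → ack: {FinWait, SynSent, Estab, Closed, SynRcvd}.
States satisfying E[syn → ack U syn → ack]: {FinWait, SynSent, Estab, Closed, SynRcvd}.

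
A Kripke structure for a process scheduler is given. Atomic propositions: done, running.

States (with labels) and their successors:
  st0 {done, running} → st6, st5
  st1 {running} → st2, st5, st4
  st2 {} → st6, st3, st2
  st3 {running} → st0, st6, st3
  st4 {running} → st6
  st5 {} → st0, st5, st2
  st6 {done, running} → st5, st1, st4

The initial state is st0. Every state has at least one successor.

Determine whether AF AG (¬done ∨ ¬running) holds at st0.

States satisfying AG (¬done ∨ ¬running): ∅.
States satisfying AF AG (¬done ∨ ¬running): ∅.
There is a path from st0 along which AG (¬done ∨ ¬running) never holds.
st0 ∉ Sat(AF AG (¬done ∨ ¬running)).

Violated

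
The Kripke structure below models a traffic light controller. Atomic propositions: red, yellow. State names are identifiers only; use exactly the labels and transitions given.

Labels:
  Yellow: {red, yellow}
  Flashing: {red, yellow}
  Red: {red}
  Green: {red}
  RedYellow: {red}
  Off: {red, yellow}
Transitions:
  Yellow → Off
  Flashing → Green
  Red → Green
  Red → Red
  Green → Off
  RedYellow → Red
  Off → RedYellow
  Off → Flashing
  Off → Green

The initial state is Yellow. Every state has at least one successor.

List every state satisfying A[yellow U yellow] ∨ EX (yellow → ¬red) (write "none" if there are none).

{Yellow, Flashing, Red, RedYellow, Off}

States satisfying yellow: {Yellow, Flashing, Off}.
States satisfying A[yellow U yellow]: {Yellow, Flashing, Off}.
States satisfying yellow → ¬red: {Red, Green, RedYellow}.
States satisfying EX (yellow → ¬red): {Flashing, Red, RedYellow, Off}.
States satisfying A[yellow U yellow] ∨ EX (yellow → ¬red): {Yellow, Flashing, Red, RedYellow, Off}.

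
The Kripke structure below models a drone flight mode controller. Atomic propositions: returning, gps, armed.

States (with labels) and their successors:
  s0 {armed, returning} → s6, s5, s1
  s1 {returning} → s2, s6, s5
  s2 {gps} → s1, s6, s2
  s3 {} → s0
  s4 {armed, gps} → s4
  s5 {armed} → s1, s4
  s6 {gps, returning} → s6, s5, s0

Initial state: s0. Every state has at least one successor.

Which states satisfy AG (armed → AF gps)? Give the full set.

States satisfying armed → AF gps: {s1, s2, s3, s4, s6}.
States satisfying AG (armed → AF gps): {s4}.

{s4}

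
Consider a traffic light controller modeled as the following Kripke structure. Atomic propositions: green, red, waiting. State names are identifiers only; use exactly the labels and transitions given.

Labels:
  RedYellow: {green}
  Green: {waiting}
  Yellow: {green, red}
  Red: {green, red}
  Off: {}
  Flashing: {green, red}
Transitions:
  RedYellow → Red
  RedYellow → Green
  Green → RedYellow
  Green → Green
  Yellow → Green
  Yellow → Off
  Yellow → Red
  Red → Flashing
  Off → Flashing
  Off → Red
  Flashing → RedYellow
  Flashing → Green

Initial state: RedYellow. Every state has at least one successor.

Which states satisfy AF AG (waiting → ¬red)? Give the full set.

States satisfying AG (waiting → ¬red): {RedYellow, Green, Yellow, Red, Off, Flashing}.
States satisfying AF AG (waiting → ¬red): {RedYellow, Green, Yellow, Red, Off, Flashing}.

{RedYellow, Green, Yellow, Red, Off, Flashing}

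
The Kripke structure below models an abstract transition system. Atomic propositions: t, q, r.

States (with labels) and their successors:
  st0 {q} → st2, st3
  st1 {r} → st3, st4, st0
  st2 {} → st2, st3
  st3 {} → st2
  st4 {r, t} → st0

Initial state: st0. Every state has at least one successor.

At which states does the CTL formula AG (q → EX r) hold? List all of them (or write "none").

States satisfying q → EX r: {st1, st2, st3, st4}.
States satisfying AG (q → EX r): {st2, st3}.

{st2, st3}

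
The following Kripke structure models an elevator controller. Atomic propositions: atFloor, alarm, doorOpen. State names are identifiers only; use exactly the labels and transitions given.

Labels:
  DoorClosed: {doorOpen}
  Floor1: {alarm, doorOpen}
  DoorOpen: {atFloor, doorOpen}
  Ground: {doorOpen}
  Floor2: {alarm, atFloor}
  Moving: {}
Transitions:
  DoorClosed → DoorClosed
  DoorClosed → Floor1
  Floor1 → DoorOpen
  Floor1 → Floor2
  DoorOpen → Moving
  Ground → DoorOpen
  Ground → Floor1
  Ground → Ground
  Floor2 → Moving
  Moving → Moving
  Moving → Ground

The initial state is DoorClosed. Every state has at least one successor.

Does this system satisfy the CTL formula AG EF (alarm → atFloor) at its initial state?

Satisfied

States satisfying EF (alarm → atFloor): {DoorClosed, Floor1, DoorOpen, Ground, Floor2, Moving}.
States satisfying AG EF (alarm → atFloor): {DoorClosed, Floor1, DoorOpen, Ground, Floor2, Moving}.
Every state reachable from DoorClosed satisfies EF (alarm → atFloor).
DoorClosed ∈ Sat(AG EF (alarm → atFloor)).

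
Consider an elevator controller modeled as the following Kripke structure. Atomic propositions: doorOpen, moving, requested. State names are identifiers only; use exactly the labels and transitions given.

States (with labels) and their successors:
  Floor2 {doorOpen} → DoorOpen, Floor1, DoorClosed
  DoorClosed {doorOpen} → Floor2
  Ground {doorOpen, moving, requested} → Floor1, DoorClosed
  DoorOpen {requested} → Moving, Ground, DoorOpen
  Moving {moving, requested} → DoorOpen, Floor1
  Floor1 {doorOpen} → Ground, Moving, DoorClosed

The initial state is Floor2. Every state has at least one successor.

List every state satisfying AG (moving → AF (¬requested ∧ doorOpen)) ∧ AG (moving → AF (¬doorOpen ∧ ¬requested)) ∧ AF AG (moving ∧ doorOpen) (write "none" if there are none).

States satisfying moving → AF (¬requested ∧ doorOpen): {Floor2, DoorClosed, Ground, DoorOpen, Floor1}.
States satisfying AG (moving → AF (¬requested ∧ doorOpen)): ∅.
States satisfying moving → AF (¬doorOpen ∧ ¬requested): {Floor2, DoorClosed, DoorOpen, Floor1}.
States satisfying AG (moving → AF (¬doorOpen ∧ ¬requested)): ∅.
States satisfying AG (moving ∧ doorOpen): ∅.
States satisfying AF AG (moving ∧ doorOpen): ∅.
States satisfying AG (moving → AF (¬requested ∧ doorOpen)) ∧ AG (moving → AF (¬doorOpen ∧ ¬requested)) ∧ AF AG (moving ∧ doorOpen): ∅.

none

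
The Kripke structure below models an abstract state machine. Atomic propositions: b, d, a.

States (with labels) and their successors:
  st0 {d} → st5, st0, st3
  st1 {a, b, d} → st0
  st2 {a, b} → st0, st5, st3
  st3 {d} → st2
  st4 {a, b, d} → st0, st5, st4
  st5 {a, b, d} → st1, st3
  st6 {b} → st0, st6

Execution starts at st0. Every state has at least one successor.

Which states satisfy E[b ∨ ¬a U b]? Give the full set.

States satisfying b ∨ ¬a: {st0, st1, st2, st3, st4, st5, st6}.
States satisfying b: {st1, st2, st4, st5, st6}.
States satisfying E[b ∨ ¬a U b]: {st0, st1, st2, st3, st4, st5, st6}.

{st0, st1, st2, st3, st4, st5, st6}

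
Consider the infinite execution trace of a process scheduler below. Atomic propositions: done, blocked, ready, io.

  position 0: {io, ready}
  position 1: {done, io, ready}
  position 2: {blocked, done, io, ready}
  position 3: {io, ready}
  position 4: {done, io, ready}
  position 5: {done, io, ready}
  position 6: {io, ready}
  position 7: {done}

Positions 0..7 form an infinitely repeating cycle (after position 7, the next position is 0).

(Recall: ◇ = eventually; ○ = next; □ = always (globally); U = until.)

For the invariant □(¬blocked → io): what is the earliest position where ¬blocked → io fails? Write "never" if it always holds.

7

Check ¬blocked → io at each position in order: 0 ✓, 1 ✓, 2 ✓, 3 ✓, 4 ✓, 5 ✓, 6 ✓.
At position 7 the labels are {done}, so ¬blocked → io is false there. This is the first violation.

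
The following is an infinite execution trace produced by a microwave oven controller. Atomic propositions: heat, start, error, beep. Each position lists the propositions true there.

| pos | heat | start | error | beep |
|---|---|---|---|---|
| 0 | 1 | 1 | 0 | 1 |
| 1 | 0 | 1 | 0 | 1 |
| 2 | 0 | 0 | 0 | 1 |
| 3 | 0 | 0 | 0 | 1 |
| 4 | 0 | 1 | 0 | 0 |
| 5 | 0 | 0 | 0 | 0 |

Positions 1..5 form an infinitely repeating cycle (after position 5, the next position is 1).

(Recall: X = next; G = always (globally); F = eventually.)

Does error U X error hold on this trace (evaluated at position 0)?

Walking from position 0: at position 0, X error has not yet held and error fails, so error U X error is false.

No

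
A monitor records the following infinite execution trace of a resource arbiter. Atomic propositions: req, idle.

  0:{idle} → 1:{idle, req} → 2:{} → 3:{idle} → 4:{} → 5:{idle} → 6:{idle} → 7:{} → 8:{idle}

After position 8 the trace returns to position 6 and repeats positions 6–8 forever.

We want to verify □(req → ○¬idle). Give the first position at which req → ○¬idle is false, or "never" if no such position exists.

req → ○¬idle holds at every position 0..8, and those are all the positions the trace ever visits, so the invariant □(req → ○¬idle) is never violated.

never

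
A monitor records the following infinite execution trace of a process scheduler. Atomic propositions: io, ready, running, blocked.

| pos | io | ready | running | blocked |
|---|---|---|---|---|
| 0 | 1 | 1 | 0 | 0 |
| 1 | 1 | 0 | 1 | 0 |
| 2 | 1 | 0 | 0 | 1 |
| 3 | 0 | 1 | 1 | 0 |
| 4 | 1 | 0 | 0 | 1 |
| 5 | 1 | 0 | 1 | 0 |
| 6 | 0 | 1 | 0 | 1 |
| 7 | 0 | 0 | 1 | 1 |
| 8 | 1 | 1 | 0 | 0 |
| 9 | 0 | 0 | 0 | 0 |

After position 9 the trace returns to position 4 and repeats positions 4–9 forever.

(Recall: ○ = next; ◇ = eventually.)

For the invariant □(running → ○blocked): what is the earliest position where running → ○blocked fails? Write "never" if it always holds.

7

Check running → ○blocked at each position in order: 0 ✓, 1 ✓, 2 ✓, 3 ✓, 4 ✓, 5 ✓, 6 ✓.
At position 7 the labels are {blocked, running} and the next position 8 has {io, ready}, so running → ○blocked is false there. This is the first violation.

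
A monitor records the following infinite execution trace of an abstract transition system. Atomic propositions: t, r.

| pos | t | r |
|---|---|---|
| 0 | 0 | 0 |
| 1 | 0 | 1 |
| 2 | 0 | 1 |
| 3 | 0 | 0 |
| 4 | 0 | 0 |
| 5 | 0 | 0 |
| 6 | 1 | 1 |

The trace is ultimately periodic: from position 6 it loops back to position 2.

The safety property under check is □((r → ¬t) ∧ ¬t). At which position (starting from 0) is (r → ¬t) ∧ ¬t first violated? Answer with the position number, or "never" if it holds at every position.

6

Check (r → ¬t) ∧ ¬t at each position in order: 0 ✓, 1 ✓, 2 ✓, 3 ✓, 4 ✓, 5 ✓.
At position 6 the labels are {r, t}, so (r → ¬t) ∧ ¬t is false there. This is the first violation.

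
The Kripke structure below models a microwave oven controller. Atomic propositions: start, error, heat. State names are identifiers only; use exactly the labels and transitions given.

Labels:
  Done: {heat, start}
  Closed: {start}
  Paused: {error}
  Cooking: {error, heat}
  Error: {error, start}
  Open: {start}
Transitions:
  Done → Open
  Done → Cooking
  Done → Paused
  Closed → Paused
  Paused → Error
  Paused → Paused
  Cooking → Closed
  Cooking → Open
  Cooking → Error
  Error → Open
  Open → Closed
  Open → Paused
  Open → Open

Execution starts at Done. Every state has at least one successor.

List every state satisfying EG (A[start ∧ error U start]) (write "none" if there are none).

{Done, Error, Open}

States satisfying A[start ∧ error U start]: {Done, Closed, Error, Open}.
States satisfying EG (A[start ∧ error U start]): {Done, Error, Open}.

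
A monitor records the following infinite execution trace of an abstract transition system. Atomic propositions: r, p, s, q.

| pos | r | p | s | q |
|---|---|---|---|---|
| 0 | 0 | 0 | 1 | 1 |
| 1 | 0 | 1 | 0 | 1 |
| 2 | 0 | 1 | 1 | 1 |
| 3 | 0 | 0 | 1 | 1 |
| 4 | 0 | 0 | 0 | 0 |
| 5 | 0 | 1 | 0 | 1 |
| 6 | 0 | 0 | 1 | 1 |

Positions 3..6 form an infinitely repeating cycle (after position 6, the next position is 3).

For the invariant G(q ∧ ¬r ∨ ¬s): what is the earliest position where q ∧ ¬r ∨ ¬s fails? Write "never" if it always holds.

never

q ∧ ¬r ∨ ¬s holds at every position 0..6, and those are all the positions the trace ever visits, so the invariant G(q ∧ ¬r ∨ ¬s) is never violated.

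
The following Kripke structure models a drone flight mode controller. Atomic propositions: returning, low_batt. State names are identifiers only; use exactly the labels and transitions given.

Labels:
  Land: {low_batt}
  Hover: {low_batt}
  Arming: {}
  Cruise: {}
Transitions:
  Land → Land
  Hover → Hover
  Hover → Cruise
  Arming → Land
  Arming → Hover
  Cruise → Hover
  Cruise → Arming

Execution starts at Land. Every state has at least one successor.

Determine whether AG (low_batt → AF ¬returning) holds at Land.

Yes

States satisfying low_batt → AF ¬returning: {Land, Hover, Arming, Cruise}.
States satisfying AG (low_batt → AF ¬returning): {Land, Hover, Arming, Cruise}.
Every state reachable from Land satisfies low_batt → AF ¬returning.
Land ∈ Sat(AG (low_batt → AF ¬returning)).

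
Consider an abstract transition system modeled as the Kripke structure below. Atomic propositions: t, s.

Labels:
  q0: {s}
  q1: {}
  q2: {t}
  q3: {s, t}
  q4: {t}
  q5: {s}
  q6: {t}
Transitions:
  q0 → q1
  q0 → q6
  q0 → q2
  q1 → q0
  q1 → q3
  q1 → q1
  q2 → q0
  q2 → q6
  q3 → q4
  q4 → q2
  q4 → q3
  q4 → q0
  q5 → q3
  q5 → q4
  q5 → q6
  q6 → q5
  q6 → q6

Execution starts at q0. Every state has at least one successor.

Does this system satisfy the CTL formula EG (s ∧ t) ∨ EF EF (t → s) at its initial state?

Satisfied

States satisfying s ∧ t: {q3}.
States satisfying EG (s ∧ t): ∅.
States satisfying EF (t → s): {q0, q1, q2, q3, q4, q5, q6}.
States satisfying EF EF (t → s): {q0, q1, q2, q3, q4, q5, q6}.
States satisfying EG (s ∧ t) ∨ EF EF (t → s): {q0, q1, q2, q3, q4, q5, q6}.
q0 ∈ Sat(EG (s ∧ t) ∨ EF EF (t → s)).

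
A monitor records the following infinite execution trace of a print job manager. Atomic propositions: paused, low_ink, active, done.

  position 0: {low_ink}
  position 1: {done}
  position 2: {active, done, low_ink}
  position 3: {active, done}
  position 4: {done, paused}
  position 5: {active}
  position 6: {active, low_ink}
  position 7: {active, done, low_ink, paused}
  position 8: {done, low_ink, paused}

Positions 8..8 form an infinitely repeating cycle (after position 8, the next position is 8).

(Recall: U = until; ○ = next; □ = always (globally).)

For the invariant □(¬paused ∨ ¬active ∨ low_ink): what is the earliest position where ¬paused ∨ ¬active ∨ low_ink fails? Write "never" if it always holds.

¬paused ∨ ¬active ∨ low_ink holds at every position 0..8, and those are all the positions the trace ever visits, so the invariant □(¬paused ∨ ¬active ∨ low_ink) is never violated.

never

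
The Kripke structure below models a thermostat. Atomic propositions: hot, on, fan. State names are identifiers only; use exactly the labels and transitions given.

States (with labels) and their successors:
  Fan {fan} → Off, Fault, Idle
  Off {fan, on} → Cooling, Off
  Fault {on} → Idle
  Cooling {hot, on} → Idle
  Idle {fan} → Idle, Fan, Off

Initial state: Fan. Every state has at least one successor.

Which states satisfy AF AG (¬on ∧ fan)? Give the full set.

none

States satisfying AG (¬on ∧ fan): ∅.
States satisfying AF AG (¬on ∧ fan): ∅.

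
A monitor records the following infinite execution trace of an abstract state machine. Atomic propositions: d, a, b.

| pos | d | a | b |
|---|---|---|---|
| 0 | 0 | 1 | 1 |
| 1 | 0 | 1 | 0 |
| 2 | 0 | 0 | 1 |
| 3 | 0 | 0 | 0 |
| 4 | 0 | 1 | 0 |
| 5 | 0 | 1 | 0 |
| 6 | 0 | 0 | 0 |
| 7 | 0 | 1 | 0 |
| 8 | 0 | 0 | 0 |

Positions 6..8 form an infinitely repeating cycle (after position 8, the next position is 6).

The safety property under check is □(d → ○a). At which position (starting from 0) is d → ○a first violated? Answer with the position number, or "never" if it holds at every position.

d → ○a holds at every position 0..8, and those are all the positions the trace ever visits, so the invariant □(d → ○a) is never violated.

never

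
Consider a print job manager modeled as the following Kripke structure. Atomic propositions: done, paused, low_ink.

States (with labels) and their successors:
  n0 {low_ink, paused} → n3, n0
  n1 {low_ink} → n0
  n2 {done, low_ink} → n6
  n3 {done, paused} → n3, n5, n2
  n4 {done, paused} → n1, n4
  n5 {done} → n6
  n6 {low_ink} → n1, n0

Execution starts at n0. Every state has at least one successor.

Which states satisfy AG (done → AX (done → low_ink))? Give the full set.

none

States satisfying done → AX (done → low_ink): {n0, n1, n2, n5, n6}.
States satisfying AG (done → AX (done → low_ink)): ∅.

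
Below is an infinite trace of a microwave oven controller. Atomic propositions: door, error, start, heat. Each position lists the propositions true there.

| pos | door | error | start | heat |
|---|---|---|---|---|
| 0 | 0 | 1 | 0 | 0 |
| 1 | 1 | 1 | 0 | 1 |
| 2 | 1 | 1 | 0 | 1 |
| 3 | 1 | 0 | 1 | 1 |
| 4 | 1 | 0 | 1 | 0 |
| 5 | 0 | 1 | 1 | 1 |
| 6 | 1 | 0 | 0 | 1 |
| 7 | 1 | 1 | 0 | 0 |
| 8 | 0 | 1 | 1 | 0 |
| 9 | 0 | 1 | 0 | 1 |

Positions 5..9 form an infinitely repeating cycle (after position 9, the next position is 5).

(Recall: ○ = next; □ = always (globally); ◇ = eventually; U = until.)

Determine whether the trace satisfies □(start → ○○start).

Violated

start → ○○start must hold at every position from 0 onward. It fails at position 4, so □(start → ○○start) is false.
Positions where start holds: 3, 4, 5, 8.
Check ○○start at each: 3→ok, 4→fails, 5→fails, 8→ok.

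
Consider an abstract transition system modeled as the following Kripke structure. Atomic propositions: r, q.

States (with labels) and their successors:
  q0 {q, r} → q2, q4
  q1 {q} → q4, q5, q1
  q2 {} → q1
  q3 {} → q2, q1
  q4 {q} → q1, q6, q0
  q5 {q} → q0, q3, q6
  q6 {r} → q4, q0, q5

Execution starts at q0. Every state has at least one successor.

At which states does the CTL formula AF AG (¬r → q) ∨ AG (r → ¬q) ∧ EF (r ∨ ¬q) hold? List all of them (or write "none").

none

States satisfying AG (¬r → q): ∅.
States satisfying AF AG (¬r → q): ∅.
States satisfying r → ¬q: {q1, q2, q3, q4, q5, q6}.
States satisfying AG (r → ¬q): ∅.
States satisfying r ∨ ¬q: {q0, q2, q3, q6}.
States satisfying EF (r ∨ ¬q): {q0, q1, q2, q3, q4, q5, q6}.
States satisfying AG (r → ¬q) ∧ EF (r ∨ ¬q): ∅.
States satisfying AF AG (¬r → q) ∨ AG (r → ¬q) ∧ EF (r ∨ ¬q): ∅.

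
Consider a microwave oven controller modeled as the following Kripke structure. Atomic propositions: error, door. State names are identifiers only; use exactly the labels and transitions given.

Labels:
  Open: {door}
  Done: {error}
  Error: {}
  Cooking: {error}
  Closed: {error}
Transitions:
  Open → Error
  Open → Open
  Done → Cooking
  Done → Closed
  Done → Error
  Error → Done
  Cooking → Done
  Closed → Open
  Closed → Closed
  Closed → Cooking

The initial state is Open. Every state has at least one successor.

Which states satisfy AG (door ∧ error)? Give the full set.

none

States satisfying door ∧ error: ∅.
States satisfying AG (door ∧ error): ∅.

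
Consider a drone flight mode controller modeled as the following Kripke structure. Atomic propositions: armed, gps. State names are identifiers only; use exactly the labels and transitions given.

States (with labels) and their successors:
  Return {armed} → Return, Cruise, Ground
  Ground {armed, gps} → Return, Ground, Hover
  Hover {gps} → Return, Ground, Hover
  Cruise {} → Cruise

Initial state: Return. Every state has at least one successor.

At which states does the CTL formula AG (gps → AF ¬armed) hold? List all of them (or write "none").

{Cruise}

States satisfying gps → AF ¬armed: {Return, Hover, Cruise}.
States satisfying AG (gps → AF ¬armed): {Cruise}.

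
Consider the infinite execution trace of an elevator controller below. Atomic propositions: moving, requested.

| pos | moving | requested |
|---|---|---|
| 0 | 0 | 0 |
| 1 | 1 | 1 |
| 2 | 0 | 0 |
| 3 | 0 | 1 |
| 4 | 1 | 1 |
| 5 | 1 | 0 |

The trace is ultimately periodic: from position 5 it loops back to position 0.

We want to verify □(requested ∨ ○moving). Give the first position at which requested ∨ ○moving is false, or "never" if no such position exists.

Check requested ∨ ○moving at each position in order: 0 ✓, 1 ✓.
At position 2 the labels are {} and the next position 3 has {requested}, so requested ∨ ○moving is false there. This is the first violation.

2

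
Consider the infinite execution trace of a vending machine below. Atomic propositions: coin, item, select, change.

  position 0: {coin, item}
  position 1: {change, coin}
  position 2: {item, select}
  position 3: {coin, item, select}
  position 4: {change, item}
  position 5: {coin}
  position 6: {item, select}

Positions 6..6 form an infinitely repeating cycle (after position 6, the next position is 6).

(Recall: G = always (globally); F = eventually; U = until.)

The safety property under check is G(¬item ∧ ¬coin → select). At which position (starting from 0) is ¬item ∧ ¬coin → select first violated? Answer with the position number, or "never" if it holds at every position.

¬item ∧ ¬coin → select holds at every position 0..6, and those are all the positions the trace ever visits, so the invariant G(¬item ∧ ¬coin → select) is never violated.

never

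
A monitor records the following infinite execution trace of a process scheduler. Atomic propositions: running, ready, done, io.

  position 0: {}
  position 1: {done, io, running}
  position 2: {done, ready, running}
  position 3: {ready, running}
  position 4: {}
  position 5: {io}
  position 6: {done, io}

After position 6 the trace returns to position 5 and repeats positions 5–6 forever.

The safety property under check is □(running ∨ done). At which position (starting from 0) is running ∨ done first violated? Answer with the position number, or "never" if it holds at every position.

0

At position 0 the labels are {}, so running ∨ done is false there. This is the first violation.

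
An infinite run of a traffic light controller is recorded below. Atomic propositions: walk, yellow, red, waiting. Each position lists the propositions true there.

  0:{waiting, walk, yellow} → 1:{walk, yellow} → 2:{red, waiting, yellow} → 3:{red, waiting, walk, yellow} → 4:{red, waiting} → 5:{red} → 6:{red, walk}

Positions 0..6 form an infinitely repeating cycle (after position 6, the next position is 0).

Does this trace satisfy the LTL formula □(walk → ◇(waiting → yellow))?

walk → ◇(waiting → yellow) holds at every position 0..6, and those are all positions ever visited, so □(walk → ◇(waiting → yellow)) holds.
Positions where walk holds: 0, 1, 3, 6.
Check ◇(waiting → yellow) at each: 0→ok, 1→ok, 3→ok, 6→ok.

Satisfied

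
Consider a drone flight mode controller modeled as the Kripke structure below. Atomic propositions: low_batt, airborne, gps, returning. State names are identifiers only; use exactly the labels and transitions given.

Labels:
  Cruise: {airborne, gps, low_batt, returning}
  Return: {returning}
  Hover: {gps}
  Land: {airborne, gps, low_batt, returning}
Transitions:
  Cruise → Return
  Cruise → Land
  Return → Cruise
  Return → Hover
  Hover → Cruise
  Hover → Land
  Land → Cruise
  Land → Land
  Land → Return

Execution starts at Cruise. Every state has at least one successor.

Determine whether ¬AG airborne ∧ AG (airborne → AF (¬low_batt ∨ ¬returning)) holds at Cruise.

States satisfying airborne: {Cruise, Land}.
States satisfying AG airborne: ∅.
States satisfying ¬AG airborne: {Cruise, Return, Hover, Land}.
States satisfying airborne → AF (¬low_batt ∨ ¬returning): {Return, Hover}.
States satisfying AG (airborne → AF (¬low_batt ∨ ¬returning)): ∅.
States satisfying ¬AG airborne ∧ AG (airborne → AF (¬low_batt ∨ ¬returning)): ∅.
Cruise ∉ Sat(¬AG airborne ∧ AG (airborne → AF (¬low_batt ∨ ¬returning))).

Does not hold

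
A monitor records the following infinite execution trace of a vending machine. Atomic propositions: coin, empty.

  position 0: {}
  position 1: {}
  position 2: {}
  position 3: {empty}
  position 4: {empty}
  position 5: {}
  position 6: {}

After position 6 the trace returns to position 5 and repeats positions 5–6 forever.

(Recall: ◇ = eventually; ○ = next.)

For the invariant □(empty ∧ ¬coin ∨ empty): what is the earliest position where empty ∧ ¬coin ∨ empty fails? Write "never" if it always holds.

At position 0 the labels are {}, so empty ∧ ¬coin ∨ empty is false there. This is the first violation.

0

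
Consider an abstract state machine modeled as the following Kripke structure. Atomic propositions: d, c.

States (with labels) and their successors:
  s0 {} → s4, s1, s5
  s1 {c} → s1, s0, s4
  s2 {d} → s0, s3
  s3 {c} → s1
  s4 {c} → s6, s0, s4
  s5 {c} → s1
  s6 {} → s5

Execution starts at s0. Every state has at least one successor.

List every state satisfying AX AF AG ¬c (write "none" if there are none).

none

States satisfying AF AG ¬c: ∅.
States satisfying AX AF AG ¬c: ∅.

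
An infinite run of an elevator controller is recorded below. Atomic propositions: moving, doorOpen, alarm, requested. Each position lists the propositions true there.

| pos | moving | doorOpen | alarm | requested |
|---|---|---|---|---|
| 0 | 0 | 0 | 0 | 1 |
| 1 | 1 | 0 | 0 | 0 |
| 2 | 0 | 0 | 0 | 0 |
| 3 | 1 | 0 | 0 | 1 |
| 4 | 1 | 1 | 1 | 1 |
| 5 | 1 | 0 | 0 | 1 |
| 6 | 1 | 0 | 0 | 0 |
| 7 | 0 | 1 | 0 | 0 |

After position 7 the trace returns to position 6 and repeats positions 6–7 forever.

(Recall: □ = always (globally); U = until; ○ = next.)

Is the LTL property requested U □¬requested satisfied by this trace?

Violated

Walking from position 0: at position 1, □¬requested has not yet held and requested fails, so requested U □¬requested is false.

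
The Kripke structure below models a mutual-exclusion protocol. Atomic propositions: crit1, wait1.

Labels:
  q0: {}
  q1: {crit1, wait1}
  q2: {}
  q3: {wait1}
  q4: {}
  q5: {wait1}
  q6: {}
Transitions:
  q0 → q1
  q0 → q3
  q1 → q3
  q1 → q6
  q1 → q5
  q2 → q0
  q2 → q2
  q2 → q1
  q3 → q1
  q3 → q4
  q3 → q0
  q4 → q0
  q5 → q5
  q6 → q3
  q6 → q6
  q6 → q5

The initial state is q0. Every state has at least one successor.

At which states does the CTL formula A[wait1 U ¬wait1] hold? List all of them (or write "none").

States satisfying wait1: {q1, q3, q5}.
States satisfying ¬wait1: {q0, q2, q4, q6}.
States satisfying A[wait1 U ¬wait1]: {q0, q2, q4, q6}.

{q0, q2, q4, q6}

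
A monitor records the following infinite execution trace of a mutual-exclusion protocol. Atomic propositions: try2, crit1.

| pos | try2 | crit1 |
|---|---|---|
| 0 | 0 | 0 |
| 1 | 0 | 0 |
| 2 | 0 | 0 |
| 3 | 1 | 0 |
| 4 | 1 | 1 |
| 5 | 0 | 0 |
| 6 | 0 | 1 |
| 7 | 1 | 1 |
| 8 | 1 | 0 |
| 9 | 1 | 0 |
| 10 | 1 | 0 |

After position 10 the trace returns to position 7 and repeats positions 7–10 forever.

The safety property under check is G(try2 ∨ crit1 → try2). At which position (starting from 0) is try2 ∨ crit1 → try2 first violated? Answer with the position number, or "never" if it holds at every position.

6

Check try2 ∨ crit1 → try2 at each position in order: 0 ✓, 1 ✓, 2 ✓, 3 ✓, 4 ✓, 5 ✓.
At position 6 the labels are {crit1}, so try2 ∨ crit1 → try2 is false there. This is the first violation.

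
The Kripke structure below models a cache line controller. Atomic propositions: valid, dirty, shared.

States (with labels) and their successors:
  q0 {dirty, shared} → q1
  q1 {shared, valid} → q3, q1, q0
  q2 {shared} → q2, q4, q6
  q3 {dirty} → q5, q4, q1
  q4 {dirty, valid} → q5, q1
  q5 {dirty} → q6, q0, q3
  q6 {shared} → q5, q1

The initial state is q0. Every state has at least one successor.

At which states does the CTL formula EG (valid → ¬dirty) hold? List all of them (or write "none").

States satisfying valid → ¬dirty: {q0, q1, q2, q3, q5, q6}.
States satisfying EG (valid → ¬dirty): {q0, q1, q2, q3, q5, q6}.

{q0, q1, q2, q3, q5, q6}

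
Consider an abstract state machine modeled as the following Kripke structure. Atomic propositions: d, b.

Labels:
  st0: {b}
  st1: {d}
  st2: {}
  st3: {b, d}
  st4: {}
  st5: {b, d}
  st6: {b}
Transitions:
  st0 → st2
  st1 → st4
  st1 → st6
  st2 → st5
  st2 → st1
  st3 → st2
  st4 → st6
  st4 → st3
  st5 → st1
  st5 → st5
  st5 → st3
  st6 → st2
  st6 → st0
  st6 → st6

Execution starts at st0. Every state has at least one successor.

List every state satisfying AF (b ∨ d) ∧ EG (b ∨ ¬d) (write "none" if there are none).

States satisfying b ∨ d: {st0, st1, st3, st5, st6}.
States satisfying AF (b ∨ d): {st0, st1, st2, st3, st4, st5, st6}.
States satisfying b ∨ ¬d: {st0, st2, st3, st4, st5, st6}.
States satisfying EG (b ∨ ¬d): {st0, st2, st3, st4, st5, st6}.
States satisfying AF (b ∨ d) ∧ EG (b ∨ ¬d): {st0, st2, st3, st4, st5, st6}.

{st0, st2, st3, st4, st5, st6}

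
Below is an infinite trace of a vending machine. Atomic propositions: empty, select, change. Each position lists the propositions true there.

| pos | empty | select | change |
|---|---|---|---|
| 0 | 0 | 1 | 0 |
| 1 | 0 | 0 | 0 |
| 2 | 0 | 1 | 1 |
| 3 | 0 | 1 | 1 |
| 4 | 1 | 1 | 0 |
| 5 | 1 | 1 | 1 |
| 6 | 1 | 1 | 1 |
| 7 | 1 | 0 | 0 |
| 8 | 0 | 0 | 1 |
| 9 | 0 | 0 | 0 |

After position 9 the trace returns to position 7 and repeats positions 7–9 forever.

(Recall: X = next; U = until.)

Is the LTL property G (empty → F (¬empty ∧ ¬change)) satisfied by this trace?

empty → F (¬empty ∧ ¬change) holds at every position 0..9, and those are all positions ever visited, so G (empty → F (¬empty ∧ ¬change)) holds.
Positions where empty holds: 4, 5, 6, 7.
Check F (¬empty ∧ ¬change) at each: 4→ok, 5→ok, 6→ok, 7→ok.

Yes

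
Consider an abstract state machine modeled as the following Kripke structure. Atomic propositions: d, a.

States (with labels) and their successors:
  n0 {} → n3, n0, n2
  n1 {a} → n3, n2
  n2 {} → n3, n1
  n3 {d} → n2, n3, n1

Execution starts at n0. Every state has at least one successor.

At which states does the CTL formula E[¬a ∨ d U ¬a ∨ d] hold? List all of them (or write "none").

States satisfying ¬a ∨ d: {n0, n2, n3}.
States satisfying E[¬a ∨ d U ¬a ∨ d]: {n0, n2, n3}.

{n0, n2, n3}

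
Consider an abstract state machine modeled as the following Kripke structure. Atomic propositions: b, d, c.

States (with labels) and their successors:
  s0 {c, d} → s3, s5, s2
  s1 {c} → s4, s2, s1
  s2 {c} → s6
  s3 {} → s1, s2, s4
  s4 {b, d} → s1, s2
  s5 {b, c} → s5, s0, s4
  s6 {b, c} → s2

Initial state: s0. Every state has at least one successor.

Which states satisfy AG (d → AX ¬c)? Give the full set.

{s2, s6}

States satisfying d → AX ¬c: {s1, s2, s3, s5, s6}.
States satisfying AG (d → AX ¬c): {s2, s6}.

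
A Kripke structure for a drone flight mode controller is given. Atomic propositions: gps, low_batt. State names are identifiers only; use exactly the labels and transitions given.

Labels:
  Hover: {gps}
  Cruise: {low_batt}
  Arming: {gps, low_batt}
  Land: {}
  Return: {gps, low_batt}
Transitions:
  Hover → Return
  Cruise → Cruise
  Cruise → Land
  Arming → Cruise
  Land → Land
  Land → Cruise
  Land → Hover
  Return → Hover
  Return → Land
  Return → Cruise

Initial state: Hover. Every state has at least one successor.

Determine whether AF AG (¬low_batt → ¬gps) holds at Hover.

Does not hold

States satisfying AG (¬low_batt → ¬gps): ∅.
States satisfying AF AG (¬low_batt → ¬gps): ∅.
There is a path from Hover along which AG (¬low_batt → ¬gps) never holds.
Hover ∉ Sat(AF AG (¬low_batt → ¬gps)).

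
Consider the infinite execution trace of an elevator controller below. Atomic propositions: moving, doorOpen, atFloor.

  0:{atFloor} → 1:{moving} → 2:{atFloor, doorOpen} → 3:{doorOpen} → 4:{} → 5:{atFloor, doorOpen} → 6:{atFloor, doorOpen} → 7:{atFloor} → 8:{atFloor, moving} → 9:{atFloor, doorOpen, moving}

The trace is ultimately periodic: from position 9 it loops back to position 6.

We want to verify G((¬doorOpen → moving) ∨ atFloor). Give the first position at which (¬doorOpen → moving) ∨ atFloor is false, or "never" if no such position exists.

Check (¬doorOpen → moving) ∨ atFloor at each position in order: 0 ✓, 1 ✓, 2 ✓, 3 ✓.
At position 4 the labels are {}, so (¬doorOpen → moving) ∨ atFloor is false there. This is the first violation.

4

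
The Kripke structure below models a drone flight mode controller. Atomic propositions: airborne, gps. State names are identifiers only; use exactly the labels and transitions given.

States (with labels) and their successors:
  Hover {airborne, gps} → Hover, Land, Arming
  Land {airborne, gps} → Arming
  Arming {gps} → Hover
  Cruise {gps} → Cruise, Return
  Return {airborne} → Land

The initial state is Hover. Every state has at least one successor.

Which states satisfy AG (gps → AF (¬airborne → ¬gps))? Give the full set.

{Hover, Land, Arming, Return}

States satisfying gps → AF (¬airborne → ¬gps): {Hover, Land, Arming, Return}.
States satisfying AG (gps → AF (¬airborne → ¬gps)): {Hover, Land, Arming, Return}.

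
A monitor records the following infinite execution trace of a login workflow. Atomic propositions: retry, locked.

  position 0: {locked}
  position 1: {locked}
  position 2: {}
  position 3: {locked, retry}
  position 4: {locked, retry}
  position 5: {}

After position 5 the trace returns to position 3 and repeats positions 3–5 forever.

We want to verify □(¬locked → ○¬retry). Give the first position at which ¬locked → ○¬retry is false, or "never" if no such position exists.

2

Check ¬locked → ○¬retry at each position in order: 0 ✓, 1 ✓.
At position 2 the labels are {} and the next position 3 has {locked, retry}, so ¬locked → ○¬retry is false there. This is the first violation.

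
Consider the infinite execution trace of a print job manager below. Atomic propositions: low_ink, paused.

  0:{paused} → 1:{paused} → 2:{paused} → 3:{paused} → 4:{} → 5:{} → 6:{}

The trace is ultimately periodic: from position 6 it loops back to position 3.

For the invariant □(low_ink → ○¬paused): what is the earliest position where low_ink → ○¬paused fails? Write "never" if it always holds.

never

low_ink → ○¬paused holds at every position 0..6, and those are all the positions the trace ever visits, so the invariant □(low_ink → ○¬paused) is never violated.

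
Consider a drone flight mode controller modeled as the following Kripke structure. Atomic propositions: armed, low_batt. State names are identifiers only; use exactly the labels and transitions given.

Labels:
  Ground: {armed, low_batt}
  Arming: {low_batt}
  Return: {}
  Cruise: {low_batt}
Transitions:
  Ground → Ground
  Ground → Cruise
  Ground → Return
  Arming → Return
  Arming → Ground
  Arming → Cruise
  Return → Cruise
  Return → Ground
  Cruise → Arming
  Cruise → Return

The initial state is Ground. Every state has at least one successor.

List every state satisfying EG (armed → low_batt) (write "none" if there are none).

States satisfying armed → low_batt: {Ground, Arming, Return, Cruise}.
States satisfying EG (armed → low_batt): {Ground, Arming, Return, Cruise}.

{Ground, Arming, Return, Cruise}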